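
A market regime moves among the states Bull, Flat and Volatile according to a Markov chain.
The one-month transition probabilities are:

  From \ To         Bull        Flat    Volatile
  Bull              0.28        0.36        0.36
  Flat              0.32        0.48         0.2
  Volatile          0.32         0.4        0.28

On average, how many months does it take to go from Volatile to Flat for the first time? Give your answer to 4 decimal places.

Let t(s) be the expected number of months to first reach Flat from state s, with t(Flat) = 0. Conditioning on the first month:
t(Bull) = 1 + 0.28·t(Bull) + 0.36·t(Volatile)
t(Volatile) = 1 + 0.32·t(Bull) + 0.28·t(Volatile)
Solving: t(Bull) = 2.6786, t(Volatile) = 2.5794.
Expected months from Volatile to Flat: 2.5794.

2.5794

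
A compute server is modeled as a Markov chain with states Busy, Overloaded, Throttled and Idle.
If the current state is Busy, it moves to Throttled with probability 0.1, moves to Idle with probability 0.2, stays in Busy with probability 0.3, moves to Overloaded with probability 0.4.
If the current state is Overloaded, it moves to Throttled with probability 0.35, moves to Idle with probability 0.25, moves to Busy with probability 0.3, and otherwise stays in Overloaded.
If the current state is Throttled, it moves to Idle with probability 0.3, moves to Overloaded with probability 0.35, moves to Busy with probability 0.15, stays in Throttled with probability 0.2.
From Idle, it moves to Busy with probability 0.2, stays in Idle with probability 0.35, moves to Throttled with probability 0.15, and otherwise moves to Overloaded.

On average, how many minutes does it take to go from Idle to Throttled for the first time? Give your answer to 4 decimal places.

Let t(s) be the expected number of minutes to first reach Throttled from state s, with t(Throttled) = 0. Conditioning on the first minute:
t(Busy) = 1 + 0.3·t(Busy) + 0.4·t(Overloaded) + 0.2·t(Idle)
t(Overloaded) = 1 + 0.3·t(Busy) + 0.1·t(Overloaded) + 0.25·t(Idle)
t(Idle) = 1 + 0.2·t(Busy) + 0.3·t(Overloaded) + 0.35·t(Idle)
Solving: t(Busy) = 5.4146, t(Overloaded) = 4.3659, t(Idle) = 5.2195.
Expected minutes from Idle to Throttled: 5.2195.

5.2195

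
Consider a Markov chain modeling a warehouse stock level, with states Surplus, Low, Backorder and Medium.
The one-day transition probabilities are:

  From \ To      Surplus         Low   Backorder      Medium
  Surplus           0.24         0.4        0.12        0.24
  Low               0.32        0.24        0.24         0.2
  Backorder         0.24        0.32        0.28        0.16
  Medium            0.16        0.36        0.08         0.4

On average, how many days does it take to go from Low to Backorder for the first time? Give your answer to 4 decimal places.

Let t(s) be the expected number of days to first reach Backorder from state s, with t(Backorder) = 0. Conditioning on the first day:
t(Surplus) = 1 + 0.24·t(Surplus) + 0.4·t(Low) + 0.24·t(Medium)
t(Low) = 1 + 0.32·t(Surplus) + 0.24·t(Low) + 0.2·t(Medium)
t(Medium) = 1 + 0.16·t(Surplus) + 0.36·t(Low) + 0.4·t(Medium)
Solving: t(Surplus) = 6.6901, t(Low) = 5.9859, t(Medium) = 7.0423.
Expected days from Low to Backorder: 5.9859.

5.9859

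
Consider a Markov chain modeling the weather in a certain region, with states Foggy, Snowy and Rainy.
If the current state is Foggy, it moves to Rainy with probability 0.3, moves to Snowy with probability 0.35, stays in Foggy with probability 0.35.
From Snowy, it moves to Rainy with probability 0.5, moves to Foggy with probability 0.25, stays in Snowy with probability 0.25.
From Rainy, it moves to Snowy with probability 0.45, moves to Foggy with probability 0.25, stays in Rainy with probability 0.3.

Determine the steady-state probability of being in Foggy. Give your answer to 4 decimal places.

0.2778

Let the stationary distribution be π with π = πP and π_1 + π_2 + π_3 = 1.
π_1 = 0.35·π_1 + 0.25·π_2 + 0.25·π_3
π_2 = 0.35·π_1 + 0.25·π_2 + 0.45·π_3
Solving with the normalization constraint gives π = (0.2778, 0.3519, 0.3704).
So the stationary probability of Foggy is 0.2778.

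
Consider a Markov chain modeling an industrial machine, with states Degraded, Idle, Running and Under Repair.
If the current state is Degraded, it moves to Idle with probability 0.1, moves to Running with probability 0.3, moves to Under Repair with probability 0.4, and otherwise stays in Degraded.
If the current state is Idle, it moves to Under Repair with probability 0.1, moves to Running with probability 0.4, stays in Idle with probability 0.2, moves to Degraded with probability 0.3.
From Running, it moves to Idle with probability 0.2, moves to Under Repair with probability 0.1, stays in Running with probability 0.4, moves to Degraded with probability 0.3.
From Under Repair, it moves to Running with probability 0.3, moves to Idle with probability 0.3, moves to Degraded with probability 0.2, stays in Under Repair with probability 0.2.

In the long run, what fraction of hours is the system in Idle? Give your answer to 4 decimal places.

0.1941

Let the stationary distribution be π with π = πP and π_1 + π_2 + π_3 + π_4 = 1.
π_1 = 0.2·π_1 + 0.3·π_2 + 0.3·π_3 + 0.2·π_4
π_2 = 0.1·π_1 + 0.2·π_2 + 0.2·π_3 + 0.3·π_4
π_3 = 0.3·π_1 + 0.4·π_2 + 0.4·π_3 + 0.3·π_4
Solving with the normalization constraint gives π = (0.2549, 0.1941, 0.3549, 0.1961).
So the stationary probability of Idle is 0.1941.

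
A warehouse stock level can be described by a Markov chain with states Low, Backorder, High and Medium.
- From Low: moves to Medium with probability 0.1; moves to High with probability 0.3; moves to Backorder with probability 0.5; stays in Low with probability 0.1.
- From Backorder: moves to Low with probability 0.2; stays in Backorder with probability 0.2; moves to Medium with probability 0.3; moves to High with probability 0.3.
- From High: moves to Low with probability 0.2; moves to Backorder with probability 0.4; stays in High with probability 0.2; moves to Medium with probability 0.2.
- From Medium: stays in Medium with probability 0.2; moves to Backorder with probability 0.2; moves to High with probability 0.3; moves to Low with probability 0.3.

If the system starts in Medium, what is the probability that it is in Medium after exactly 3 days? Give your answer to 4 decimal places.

0.2160

Propagate the distribution vector 3 days from Medium.
After 0 days: (0.0000, 0.0000, 0.0000, 1.0000)
After 1 day: (0.3000, 0.2000, 0.3000, 0.2000)
After 2 days: (0.1900, 0.3500, 0.2700, 0.1900)
After 3 days: (0.2000, 0.3110, 0.2730, 0.2160)
P(in Medium after 3 days) = 0.2160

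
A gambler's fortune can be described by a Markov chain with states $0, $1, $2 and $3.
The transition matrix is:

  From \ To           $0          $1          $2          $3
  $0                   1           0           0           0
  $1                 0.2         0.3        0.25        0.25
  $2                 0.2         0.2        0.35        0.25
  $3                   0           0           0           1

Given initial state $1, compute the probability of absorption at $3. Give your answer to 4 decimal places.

0.5556

Let h(s) be the probability of absorption at $3 starting from transient state s. Then h($3) = 1 and h($0) = 0. By first-step analysis:
h($1) = 0.2·0 + 0.3·h($1) + 0.25·h($2) + 0.25·1
h($2) = 0.2·0 + 0.2·h($1) + 0.35·h($2) + 0.25·1
Solving: h($1) = 0.5556, h($2) = 0.5556.
Starting from $1, the probability is 0.5556.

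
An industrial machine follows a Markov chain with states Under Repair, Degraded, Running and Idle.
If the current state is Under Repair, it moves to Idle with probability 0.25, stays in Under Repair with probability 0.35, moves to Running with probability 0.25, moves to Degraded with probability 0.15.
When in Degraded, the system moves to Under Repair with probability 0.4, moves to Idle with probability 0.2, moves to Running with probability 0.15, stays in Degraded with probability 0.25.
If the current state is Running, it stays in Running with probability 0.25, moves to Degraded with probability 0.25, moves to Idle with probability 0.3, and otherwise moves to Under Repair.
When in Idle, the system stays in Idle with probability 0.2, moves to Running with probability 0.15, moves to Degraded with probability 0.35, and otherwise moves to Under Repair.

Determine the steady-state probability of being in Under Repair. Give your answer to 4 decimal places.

0.3199

Let the stationary distribution be π with π = πP and π_1 + π_2 + π_3 + π_4 = 1.
π_1 = 0.35·π_1 + 0.4·π_2 + 0.2·π_3 + 0.3·π_4
π_2 = 0.15·π_1 + 0.25·π_2 + 0.25·π_3 + 0.35·π_4
π_3 = 0.25·π_1 + 0.15·π_2 + 0.25·π_3 + 0.15·π_4
Solving with the normalization constraint gives π = (0.3199, 0.2416, 0.2022, 0.2362).
So the stationary probability of Under Repair is 0.3199.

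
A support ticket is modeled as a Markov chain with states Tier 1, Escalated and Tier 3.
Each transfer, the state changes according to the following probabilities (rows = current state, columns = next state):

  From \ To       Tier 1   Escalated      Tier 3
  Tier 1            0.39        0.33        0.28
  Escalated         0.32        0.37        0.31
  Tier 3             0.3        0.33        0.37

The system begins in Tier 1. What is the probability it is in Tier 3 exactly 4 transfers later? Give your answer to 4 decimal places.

0.3190

Propagate the distribution vector 4 transfers from Tier 1.
After 0 transfers: (1.0000, 0.0000, 0.0000)
After 1 transfer: (0.3900, 0.3300, 0.2800)
After 2 transfers: (0.3417, 0.3432, 0.3151)
After 3 transfers: (0.3376, 0.3437, 0.3187)
After 4 transfers: (0.3373, 0.3437, 0.3190)
P(in Tier 3 after 4 transfers) = 0.3190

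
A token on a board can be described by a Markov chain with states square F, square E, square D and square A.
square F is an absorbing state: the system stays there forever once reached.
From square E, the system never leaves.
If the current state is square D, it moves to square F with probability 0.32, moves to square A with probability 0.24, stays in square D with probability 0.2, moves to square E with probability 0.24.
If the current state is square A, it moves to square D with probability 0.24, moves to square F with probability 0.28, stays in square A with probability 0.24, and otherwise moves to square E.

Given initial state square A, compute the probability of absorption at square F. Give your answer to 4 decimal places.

Let h(s) be the probability of absorption at square F starting from transient state s. Then h(square F) = 1 and h(square E) = 0. By first-step analysis:
h(square D) = 0.32·1 + 0.24·0 + 0.2·h(square D) + 0.24·h(square A)
h(square A) = 0.28·1 + 0.24·0 + 0.24·h(square D) + 0.24·h(square A)
Solving: h(square D) = 0.5640, h(square A) = 0.5465.
Starting from square A, the probability is 0.5465.

0.5465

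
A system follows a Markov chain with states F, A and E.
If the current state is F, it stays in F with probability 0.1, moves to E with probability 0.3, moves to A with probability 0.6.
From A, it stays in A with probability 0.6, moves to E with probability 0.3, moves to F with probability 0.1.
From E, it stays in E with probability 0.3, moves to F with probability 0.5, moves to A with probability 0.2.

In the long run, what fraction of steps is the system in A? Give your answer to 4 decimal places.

0.4800

Let the stationary distribution be π with π = πP and π_1 + π_2 + π_3 = 1.
π_1 = 0.1·π_1 + 0.1·π_2 + 0.5·π_3
π_2 = 0.6·π_1 + 0.6·π_2 + 0.2·π_3
Solving with the normalization constraint gives π = (0.2200, 0.4800, 0.3000).
So the stationary probability of A is 0.4800.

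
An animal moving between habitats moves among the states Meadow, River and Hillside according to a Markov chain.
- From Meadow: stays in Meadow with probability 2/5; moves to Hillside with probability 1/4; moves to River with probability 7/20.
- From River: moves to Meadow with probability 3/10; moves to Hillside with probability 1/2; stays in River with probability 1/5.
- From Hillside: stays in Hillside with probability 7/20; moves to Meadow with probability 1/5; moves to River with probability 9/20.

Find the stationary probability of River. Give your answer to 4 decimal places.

Let the stationary distribution be π with π = πP and π_1 + π_2 + π_3 = 1.
π_1 = 0.4·π_1 + 0.3·π_2 + 0.2·π_3
π_2 = 0.35·π_1 + 0.2·π_2 + 0.45·π_3
Solving with the normalization constraint gives π = (0.2921, 0.3366, 0.3713).
So the stationary probability of River is 0.3366.

0.3366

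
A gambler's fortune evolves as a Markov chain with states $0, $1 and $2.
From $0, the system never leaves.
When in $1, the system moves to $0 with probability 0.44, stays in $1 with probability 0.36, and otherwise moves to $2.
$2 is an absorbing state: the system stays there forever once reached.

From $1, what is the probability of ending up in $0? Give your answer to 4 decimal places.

0.6875

Let h(s) be the probability of absorption at $0 starting from transient state s. Then h($0) = 1 and h($2) = 0. By first-step analysis:
h($1) = 0.44·1 + 0.36·h($1) + 0.2·0
Solving: h($1) = 0.6875.
Starting from $1, the probability is 0.6875.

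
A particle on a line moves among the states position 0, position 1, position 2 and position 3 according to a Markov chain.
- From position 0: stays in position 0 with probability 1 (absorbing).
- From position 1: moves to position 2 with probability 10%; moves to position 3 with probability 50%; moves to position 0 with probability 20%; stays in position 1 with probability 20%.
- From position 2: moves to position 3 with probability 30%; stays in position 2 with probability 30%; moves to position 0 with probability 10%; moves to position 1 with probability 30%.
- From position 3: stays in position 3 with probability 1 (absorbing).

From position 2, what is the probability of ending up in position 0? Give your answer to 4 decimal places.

0.2642

Let h(s) be the probability of absorption at position 0 starting from transient state s. Then h(position 0) = 1 and h(position 3) = 0. By first-step analysis:
h(position 1) = 0.2·1 + 0.2·h(position 1) + 0.1·h(position 2) + 0.5·0
h(position 2) = 0.1·1 + 0.3·h(position 1) + 0.3·h(position 2) + 0.3·0
Solving: h(position 1) = 0.2830, h(position 2) = 0.2642.
Starting from position 2, the probability is 0.2642.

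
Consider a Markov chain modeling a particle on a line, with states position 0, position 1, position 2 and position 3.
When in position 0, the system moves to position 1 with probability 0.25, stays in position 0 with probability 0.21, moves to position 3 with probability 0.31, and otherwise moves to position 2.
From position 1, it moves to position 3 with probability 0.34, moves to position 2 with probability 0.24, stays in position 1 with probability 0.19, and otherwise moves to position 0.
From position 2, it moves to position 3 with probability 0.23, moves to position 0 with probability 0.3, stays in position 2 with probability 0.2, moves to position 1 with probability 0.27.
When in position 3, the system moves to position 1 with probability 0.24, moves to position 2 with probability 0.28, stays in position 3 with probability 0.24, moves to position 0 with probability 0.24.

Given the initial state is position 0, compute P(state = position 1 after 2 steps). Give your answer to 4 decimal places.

0.2365

Propagate the distribution vector 2 steps from position 0.
After 0 steps: (1.0000, 0.0000, 0.0000, 0.0000)
After 1 step: (0.2100, 0.2500, 0.2300, 0.3100)
After 2 steps: (0.2450, 0.2365, 0.2411, 0.2774)
P(in position 1 after 2 steps) = 0.2365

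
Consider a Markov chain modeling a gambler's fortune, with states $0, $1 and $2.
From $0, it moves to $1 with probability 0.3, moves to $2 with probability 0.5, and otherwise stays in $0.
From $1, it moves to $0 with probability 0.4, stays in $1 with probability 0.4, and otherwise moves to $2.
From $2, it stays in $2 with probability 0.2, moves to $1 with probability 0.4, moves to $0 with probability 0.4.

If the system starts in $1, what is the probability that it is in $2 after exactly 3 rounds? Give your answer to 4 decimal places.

Propagate the distribution vector 3 rounds from $1.
After 0 rounds: (0.0000, 1.0000, 0.0000)
After 1 round: (0.4000, 0.4000, 0.2000)
After 2 rounds: (0.3200, 0.3600, 0.3200)
After 3 rounds: (0.3360, 0.3680, 0.2960)
P(in $2 after 3 rounds) = 0.2960

0.2960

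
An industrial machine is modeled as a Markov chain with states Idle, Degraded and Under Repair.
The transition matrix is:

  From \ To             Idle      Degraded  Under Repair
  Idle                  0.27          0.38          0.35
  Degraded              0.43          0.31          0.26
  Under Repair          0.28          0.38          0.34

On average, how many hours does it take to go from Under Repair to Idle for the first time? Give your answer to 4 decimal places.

Let t(s) be the expected number of hours to first reach Idle from state s, with t(Idle) = 0. Conditioning on the first hour:
t(Degraded) = 1 + 0.31·t(Degraded) + 0.26·t(Under Repair)
t(Under Repair) = 1 + 0.38·t(Degraded) + 0.34·t(Under Repair)
Solving: t(Degraded) = 2.5799, t(Under Repair) = 3.0006.
Expected hours from Under Repair to Idle: 3.0006.

3.0006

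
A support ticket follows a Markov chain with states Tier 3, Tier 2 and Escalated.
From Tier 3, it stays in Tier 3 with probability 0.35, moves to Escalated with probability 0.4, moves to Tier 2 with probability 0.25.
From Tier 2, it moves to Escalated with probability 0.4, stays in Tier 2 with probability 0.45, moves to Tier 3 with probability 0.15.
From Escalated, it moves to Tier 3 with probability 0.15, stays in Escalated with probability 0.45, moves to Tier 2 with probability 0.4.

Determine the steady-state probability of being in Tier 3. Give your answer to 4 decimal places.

0.1875

Let the stationary distribution be π with π = πP and π_1 + π_2 + π_3 = 1.
π_1 = 0.35·π_1 + 0.15·π_2 + 0.15·π_3
π_2 = 0.25·π_1 + 0.45·π_2 + 0.4·π_3
Solving with the normalization constraint gives π = (0.1875, 0.3914, 0.4211).
So the stationary probability of Tier 3 is 0.1875.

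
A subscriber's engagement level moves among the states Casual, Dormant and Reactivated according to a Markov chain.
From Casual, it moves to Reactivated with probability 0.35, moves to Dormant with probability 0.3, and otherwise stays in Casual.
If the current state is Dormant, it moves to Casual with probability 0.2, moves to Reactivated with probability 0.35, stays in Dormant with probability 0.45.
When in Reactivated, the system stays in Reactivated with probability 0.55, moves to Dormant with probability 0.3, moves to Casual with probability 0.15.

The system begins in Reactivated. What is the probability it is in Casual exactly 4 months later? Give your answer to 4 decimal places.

Propagate the distribution vector 4 months from Reactivated.
After 0 months: (0.0000, 0.0000, 1.0000)
After 1 month: (0.1500, 0.3000, 0.5500)
After 2 months: (0.1950, 0.3450, 0.4600)
After 3 months: (0.2063, 0.3518, 0.4420)
After 4 months: (0.2088, 0.3528, 0.4384)
P(in Casual after 4 months) = 0.2088

0.2088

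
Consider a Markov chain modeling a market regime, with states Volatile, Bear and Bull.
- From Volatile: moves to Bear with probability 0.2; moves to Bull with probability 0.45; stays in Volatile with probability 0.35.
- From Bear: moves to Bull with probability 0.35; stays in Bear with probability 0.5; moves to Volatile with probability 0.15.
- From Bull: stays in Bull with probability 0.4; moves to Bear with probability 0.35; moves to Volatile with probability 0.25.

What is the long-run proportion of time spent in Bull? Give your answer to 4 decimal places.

0.3933

Let the stationary distribution be π with π = πP and π_1 + π_2 + π_3 = 1.
π_1 = 0.35·π_1 + 0.15·π_2 + 0.25·π_3
π_2 = 0.2·π_1 + 0.5·π_2 + 0.35·π_3
Solving with the normalization constraint gives π = (0.2367, 0.3700, 0.3933).
So the stationary probability of Bull is 0.3933.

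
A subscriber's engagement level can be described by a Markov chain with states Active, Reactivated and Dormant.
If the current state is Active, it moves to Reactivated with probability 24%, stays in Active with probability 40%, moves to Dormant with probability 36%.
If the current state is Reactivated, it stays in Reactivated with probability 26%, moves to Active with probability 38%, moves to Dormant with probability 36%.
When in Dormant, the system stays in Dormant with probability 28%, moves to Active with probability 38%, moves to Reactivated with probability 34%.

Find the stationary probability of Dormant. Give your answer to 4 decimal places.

0.3333

Let the stationary distribution be π with π = πP and π_1 + π_2 + π_3 = 1.
π_1 = 0.4·π_1 + 0.38·π_2 + 0.38·π_3
π_2 = 0.24·π_1 + 0.26·π_2 + 0.34·π_3
Solving with the normalization constraint gives π = (0.3878, 0.2789, 0.3333).
So the stationary probability of Dormant is 0.3333.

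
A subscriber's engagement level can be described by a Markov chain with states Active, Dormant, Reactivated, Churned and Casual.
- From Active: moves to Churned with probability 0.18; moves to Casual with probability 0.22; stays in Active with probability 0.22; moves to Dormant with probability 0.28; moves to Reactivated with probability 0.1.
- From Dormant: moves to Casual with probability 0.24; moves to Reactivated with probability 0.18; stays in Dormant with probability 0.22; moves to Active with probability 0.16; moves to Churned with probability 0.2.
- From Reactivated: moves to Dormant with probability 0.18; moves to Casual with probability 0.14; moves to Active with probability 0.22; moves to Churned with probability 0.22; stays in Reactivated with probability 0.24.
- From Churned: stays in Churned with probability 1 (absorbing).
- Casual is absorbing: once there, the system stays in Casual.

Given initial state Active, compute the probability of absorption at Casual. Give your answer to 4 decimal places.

0.5287

Let h(s) be the probability of absorption at Casual starting from transient state s. Then h(Casual) = 1 and h(Churned) = 0. By first-step analysis:
h(Active) = 0.22·h(Active) + 0.28·h(Dormant) + 0.1·h(Reactivated) + 0.18·0 + 0.22·1
h(Dormant) = 0.16·h(Active) + 0.22·h(Dormant) + 0.18·h(Reactivated) + 0.2·0 + 0.24·1
h(Reactivated) = 0.22·h(Active) + 0.18·h(Dormant) + 0.24·h(Reactivated) + 0.22·0 + 0.14·1
Solving: h(Active) = 0.5287, h(Dormant) = 0.5225, h(Reactivated) = 0.4610.
Starting from Active, the probability is 0.5287.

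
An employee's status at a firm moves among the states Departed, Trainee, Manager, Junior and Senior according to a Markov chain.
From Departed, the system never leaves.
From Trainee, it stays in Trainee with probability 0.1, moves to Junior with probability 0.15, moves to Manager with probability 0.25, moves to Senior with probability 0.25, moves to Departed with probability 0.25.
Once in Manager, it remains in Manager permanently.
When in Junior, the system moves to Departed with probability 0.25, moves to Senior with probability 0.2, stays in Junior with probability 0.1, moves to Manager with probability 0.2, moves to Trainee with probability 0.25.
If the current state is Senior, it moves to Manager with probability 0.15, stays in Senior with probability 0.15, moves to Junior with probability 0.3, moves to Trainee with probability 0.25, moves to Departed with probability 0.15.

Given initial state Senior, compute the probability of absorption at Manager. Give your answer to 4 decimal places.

Let h(s) be the probability of absorption at Manager starting from transient state s. Then h(Manager) = 1 and h(Departed) = 0. By first-step analysis:
h(Trainee) = 0.25·0 + 0.1·h(Trainee) + 0.25·1 + 0.15·h(Junior) + 0.25·h(Senior)
h(Junior) = 0.25·0 + 0.25·h(Trainee) + 0.2·1 + 0.1·h(Junior) + 0.2·h(Senior)
h(Senior) = 0.15·0 + 0.25·h(Trainee) + 0.15·1 + 0.3·h(Junior) + 0.15·h(Senior)
Solving: h(Trainee) = 0.4903, h(Junior) = 0.4662, h(Senior) = 0.4852.
Starting from Senior, the probability is 0.4852.

0.4852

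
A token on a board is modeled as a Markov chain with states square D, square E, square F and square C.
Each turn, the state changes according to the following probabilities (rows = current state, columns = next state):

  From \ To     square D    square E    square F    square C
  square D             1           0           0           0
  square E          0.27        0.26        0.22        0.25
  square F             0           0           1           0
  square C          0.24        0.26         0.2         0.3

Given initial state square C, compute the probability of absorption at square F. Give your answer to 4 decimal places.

0.4530

Let h(s) be the probability of absorption at square F starting from transient state s. Then h(square F) = 1 and h(square D) = 0. By first-step analysis:
h(square E) = 0.27·0 + 0.26·h(square E) + 0.22·1 + 0.25·h(square C)
h(square C) = 0.24·0 + 0.26·h(square E) + 0.2·1 + 0.3·h(square C)
Solving: h(square E) = 0.4503, h(square C) = 0.4530.
Starting from square C, the probability is 0.4530.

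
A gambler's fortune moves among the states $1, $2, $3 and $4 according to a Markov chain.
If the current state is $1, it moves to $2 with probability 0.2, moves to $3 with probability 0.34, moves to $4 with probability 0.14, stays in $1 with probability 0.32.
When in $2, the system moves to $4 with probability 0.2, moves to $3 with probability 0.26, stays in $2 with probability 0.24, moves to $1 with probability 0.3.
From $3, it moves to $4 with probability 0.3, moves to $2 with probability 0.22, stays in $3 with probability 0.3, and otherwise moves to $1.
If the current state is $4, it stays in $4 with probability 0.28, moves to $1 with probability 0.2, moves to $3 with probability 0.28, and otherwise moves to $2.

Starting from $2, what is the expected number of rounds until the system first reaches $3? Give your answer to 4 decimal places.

Let t(s) be the expected number of rounds to first reach $3 from state s, with t($3) = 0. Conditioning on the first round:
t($1) = 1 + 0.32·t($1) + 0.2·t($2) + 0.14·t($4)
t($2) = 1 + 0.3·t($1) + 0.24·t($2) + 0.2·t($4)
t($4) = 1 + 0.2·t($1) + 0.24·t($2) + 0.28·t($4)
Solving: t($1) = 3.2044, t($2) = 3.4862, t($4) = 3.4411.
Expected rounds from $2 to $3: 3.4862.

3.4862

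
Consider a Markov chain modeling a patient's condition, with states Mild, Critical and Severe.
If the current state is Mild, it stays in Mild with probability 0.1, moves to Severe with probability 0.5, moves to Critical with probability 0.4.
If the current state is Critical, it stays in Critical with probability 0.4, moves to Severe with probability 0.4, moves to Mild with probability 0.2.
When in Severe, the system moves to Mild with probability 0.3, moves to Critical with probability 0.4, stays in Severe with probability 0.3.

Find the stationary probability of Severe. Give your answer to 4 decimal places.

Let the stationary distribution be π with π = πP and π_1 + π_2 + π_3 = 1.
π_1 = 0.1·π_1 + 0.2·π_2 + 0.3·π_3
π_2 = 0.4·π_1 + 0.4·π_2 + 0.4·π_3
Solving with the normalization constraint gives π = (0.2167, 0.4000, 0.3833).
So the stationary probability of Severe is 0.3833.

0.3833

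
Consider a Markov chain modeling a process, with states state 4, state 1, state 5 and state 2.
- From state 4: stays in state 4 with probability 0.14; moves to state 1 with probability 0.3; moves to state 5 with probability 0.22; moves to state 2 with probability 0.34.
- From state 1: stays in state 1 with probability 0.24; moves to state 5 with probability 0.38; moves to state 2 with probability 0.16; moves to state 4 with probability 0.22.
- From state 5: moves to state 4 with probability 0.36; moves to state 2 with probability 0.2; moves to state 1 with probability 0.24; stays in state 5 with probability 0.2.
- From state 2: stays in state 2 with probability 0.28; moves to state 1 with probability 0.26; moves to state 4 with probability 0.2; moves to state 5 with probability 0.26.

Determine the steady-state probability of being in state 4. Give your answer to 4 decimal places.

0.2337

Let the stationary distribution be π with π = πP and π_1 + π_2 + π_3 + π_4 = 1.
π_1 = 0.14·π_1 + 0.22·π_2 + 0.36·π_3 + 0.2·π_4
π_2 = 0.3·π_1 + 0.24·π_2 + 0.24·π_3 + 0.26·π_4
π_3 = 0.22·π_1 + 0.38·π_2 + 0.2·π_3 + 0.26·π_4
Solving with the normalization constraint gives π = (0.2337, 0.2589, 0.2658, 0.2417).
So the stationary probability of state 4 is 0.2337.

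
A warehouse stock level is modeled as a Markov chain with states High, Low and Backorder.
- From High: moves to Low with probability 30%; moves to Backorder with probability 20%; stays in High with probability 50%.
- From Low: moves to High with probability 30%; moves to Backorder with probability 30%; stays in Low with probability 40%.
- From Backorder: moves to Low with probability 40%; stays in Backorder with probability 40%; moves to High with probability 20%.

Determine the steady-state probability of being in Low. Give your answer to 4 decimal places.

0.3662

Let the stationary distribution be π with π = πP and π_1 + π_2 + π_3 = 1.
π_1 = 0.5·π_1 + 0.3·π_2 + 0.2·π_3
π_2 = 0.3·π_1 + 0.4·π_2 + 0.4·π_3
Solving with the normalization constraint gives π = (0.3380, 0.3662, 0.2958).
So the stationary probability of Low is 0.3662.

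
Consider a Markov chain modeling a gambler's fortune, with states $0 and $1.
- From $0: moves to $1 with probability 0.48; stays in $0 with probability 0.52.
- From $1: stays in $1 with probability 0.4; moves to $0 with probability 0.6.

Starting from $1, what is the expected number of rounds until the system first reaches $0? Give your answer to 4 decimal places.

1.6667

Let t(s) be the expected number of rounds to first reach $0 from state s, with t($0) = 0. Conditioning on the first round:
t($1) = 1 + 0.4·t($1)
Solving: t($1) = 1.6667.
Expected rounds from $1 to $0: 1.6667.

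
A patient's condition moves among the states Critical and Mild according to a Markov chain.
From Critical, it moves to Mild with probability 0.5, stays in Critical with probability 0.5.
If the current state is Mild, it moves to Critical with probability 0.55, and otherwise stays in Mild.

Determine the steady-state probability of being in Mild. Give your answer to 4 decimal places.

Let the stationary distribution be π with π = πP and π_1 + π_2 = 1.
π_1 = 0.5·π_1 + 0.55·π_2
Solving with the normalization constraint gives π = (0.5238, 0.4762).
So the stationary probability of Mild is 0.4762.

0.4762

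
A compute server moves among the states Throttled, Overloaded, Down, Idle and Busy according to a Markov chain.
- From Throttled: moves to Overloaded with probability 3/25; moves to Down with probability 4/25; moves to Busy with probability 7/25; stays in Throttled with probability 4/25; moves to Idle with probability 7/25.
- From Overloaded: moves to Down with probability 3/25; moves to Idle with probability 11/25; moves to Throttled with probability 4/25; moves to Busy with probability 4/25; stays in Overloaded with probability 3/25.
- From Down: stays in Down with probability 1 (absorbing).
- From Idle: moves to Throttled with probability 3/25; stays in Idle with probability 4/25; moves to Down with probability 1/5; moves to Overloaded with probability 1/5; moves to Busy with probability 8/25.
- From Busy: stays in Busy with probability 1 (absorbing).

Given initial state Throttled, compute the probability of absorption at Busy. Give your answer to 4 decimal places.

0.6238

Let h(s) be the probability of absorption at Busy starting from transient state s. Then h(Busy) = 1 and h(Down) = 0. By first-step analysis:
h(Throttled) = 0.16·h(Throttled) + 0.12·h(Overloaded) + 0.16·0 + 0.28·h(Idle) + 0.28·1
h(Overloaded) = 0.16·h(Throttled) + 0.12·h(Overloaded) + 0.12·0 + 0.44·h(Idle) + 0.16·1
h(Idle) = 0.12·h(Throttled) + 0.2·h(Overloaded) + 0.2·0 + 0.16·h(Idle) + 0.32·1
Solving: h(Throttled) = 0.6238, h(Overloaded) = 0.6019, h(Idle) = 0.6134.
Starting from Throttled, the probability is 0.6238.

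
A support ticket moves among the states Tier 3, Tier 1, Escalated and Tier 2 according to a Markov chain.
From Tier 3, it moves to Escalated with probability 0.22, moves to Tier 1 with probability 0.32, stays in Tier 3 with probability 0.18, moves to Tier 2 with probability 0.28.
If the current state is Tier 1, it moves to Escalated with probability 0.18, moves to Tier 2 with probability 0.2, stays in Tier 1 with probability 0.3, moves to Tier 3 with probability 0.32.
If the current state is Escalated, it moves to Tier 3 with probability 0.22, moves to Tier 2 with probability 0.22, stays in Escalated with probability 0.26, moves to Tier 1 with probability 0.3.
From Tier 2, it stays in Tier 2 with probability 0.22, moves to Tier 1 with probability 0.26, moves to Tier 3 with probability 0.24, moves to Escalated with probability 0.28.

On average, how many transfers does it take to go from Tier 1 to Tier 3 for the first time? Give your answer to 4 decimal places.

Let t(s) be the expected number of transfers to first reach Tier 3 from state s, with t(Tier 3) = 0. Conditioning on the first transfer:
t(Tier 1) = 1 + 0.3·t(Tier 1) + 0.18·t(Escalated) + 0.2·t(Tier 2)
t(Escalated) = 1 + 0.3·t(Tier 1) + 0.26·t(Escalated) + 0.22·t(Tier 2)
t(Tier 2) = 1 + 0.26·t(Tier 1) + 0.28·t(Escalated) + 0.22·t(Tier 2)
Solving: t(Tier 1) = 3.5526, t(Escalated) = 3.9459, t(Tier 2) = 3.8827.
Expected transfers from Tier 1 to Tier 3: 3.5526.

3.5526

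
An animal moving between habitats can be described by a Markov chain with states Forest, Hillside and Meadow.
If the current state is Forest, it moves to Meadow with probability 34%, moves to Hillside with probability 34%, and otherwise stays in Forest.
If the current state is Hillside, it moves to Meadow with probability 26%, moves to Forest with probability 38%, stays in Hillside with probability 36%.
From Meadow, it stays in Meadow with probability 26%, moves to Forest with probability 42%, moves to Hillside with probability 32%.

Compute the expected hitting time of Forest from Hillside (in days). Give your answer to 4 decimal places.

Let t(s) be the expected number of days to first reach Forest from state s, with t(Forest) = 0. Conditioning on the first day:
t(Hillside) = 1 + 0.36·t(Hillside) + 0.26·t(Meadow)
t(Meadow) = 1 + 0.32·t(Hillside) + 0.26·t(Meadow)
Solving: t(Hillside) = 2.5615, t(Meadow) = 2.4590.
Expected days from Hillside to Forest: 2.5615.

2.5615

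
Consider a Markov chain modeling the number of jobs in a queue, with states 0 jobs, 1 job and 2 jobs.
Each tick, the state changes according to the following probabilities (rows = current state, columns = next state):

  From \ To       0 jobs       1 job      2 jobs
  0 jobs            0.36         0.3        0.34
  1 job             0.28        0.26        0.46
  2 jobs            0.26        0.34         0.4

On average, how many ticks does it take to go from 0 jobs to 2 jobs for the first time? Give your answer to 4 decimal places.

2.6694

Let t(s) be the expected number of ticks to first reach 2 jobs from state s, with t(2 jobs) = 0. Conditioning on the first tick:
t(0 jobs) = 1 + 0.36·t(0 jobs) + 0.3·t(1 job)
t(1 job) = 1 + 0.28·t(0 jobs) + 0.26·t(1 job)
Solving: t(0 jobs) = 2.6694, t(1 job) = 2.3614.
Expected ticks from 0 jobs to 2 jobs: 2.6694.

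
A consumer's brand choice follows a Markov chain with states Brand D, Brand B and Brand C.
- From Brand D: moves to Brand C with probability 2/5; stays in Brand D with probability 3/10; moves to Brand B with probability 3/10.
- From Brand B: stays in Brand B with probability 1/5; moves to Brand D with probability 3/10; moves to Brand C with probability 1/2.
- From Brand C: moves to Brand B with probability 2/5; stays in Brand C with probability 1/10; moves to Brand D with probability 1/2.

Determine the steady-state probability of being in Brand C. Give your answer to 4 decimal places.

Let the stationary distribution be π with π = πP and π_1 + π_2 + π_3 = 1.
π_1 = 0.3·π_1 + 0.3·π_2 + 0.5·π_3
π_2 = 0.3·π_1 + 0.2·π_2 + 0.4·π_3
Solving with the normalization constraint gives π = (0.3662, 0.3028, 0.3310).
So the stationary probability of Brand C is 0.3310.

0.3310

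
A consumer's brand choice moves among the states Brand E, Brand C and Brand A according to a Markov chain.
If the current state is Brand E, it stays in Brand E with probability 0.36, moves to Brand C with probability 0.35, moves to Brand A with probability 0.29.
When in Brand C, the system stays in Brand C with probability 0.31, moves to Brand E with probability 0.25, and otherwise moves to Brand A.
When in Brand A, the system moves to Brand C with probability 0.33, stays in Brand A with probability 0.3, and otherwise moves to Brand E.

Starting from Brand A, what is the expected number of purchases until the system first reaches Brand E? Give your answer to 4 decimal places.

3.0195

Let t(s) be the expected number of purchases to first reach Brand E from state s, with t(Brand E) = 0. Conditioning on the first purchase:
t(Brand C) = 1 + 0.31·t(Brand C) + 0.44·t(Brand A)
t(Brand A) = 1 + 0.33·t(Brand C) + 0.3·t(Brand A)
Solving: t(Brand C) = 3.3748, t(Brand A) = 3.0195.
Expected purchases from Brand A to Brand E: 3.0195.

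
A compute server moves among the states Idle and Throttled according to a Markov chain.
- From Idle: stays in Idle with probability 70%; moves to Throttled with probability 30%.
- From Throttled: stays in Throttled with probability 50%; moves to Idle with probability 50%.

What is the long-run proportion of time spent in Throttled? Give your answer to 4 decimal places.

0.3750

Let the stationary distribution be π with π = πP and π_1 + π_2 = 1.
π_1 = 0.7·π_1 + 0.5·π_2
Solving with the normalization constraint gives π = (0.6250, 0.3750).
So the stationary probability of Throttled is 0.3750.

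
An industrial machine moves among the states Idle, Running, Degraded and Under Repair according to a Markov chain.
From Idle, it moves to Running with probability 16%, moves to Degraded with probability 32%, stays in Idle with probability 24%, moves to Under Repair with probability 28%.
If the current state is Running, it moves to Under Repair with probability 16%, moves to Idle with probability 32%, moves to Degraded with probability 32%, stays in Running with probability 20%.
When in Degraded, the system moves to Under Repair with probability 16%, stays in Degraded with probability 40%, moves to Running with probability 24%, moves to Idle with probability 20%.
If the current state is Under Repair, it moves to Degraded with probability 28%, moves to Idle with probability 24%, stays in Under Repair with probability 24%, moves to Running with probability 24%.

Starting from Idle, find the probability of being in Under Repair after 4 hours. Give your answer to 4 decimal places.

0.2057

Propagate the distribution vector 4 hours from Idle.
After 0 hours: (1.0000, 0.0000, 0.0000, 0.0000)
After 1 hour: (0.2400, 0.1600, 0.3200, 0.2800)
After 2 hours: (0.2400, 0.2144, 0.3344, 0.2112)
After 3 hours: (0.2438, 0.2122, 0.3383, 0.2057)
After 4 hours: (0.2434, 0.2120, 0.3388, 0.2057)
P(in Under Repair after 4 hours) = 0.2057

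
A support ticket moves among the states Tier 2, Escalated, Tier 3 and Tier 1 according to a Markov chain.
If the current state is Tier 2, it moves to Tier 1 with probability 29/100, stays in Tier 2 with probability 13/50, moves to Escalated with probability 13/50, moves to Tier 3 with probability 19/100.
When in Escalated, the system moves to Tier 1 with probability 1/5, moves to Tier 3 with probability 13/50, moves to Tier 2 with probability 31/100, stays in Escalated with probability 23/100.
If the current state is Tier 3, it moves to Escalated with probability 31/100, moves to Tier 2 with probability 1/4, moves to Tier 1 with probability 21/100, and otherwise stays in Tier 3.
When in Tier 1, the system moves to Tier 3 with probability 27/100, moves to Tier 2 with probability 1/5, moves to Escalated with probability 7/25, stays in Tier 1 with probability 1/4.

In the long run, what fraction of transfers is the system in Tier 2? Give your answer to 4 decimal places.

Let the stationary distribution be π with π = πP and π_1 + π_2 + π_3 + π_4 = 1.
π_1 = 0.26·π_1 + 0.31·π_2 + 0.25·π_3 + 0.2·π_4
π_2 = 0.26·π_1 + 0.23·π_2 + 0.31·π_3 + 0.28·π_4
π_3 = 0.19·π_1 + 0.26·π_2 + 0.23·π_3 + 0.27·π_4
Solving with the normalization constraint gives π = (0.2568, 0.2686, 0.2373, 0.2374).
So the stationary probability of Tier 2 is 0.2568.

0.2568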